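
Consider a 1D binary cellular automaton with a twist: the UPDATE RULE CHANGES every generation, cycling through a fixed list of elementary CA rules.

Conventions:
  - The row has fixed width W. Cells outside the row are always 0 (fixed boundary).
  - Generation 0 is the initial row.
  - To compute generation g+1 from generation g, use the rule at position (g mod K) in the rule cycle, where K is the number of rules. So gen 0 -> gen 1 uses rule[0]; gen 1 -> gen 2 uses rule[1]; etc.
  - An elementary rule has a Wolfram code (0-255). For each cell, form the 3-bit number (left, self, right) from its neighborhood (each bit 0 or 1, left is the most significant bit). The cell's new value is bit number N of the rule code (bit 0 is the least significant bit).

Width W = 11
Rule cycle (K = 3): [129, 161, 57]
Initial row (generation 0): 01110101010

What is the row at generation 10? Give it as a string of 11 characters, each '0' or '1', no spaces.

Gen 0: 01110101010
Gen 1 (rule 129): 00100000000
Gen 2 (rule 161): 10001111111
Gen 3 (rule 57): 01101000000
Gen 4 (rule 129): 00000011111
Gen 5 (rule 161): 11111001110
Gen 6 (rule 57): 10000101001
Gen 7 (rule 129): 00110000000
Gen 8 (rule 161): 10000111111
Gen 9 (rule 57): 01110100000
Gen 10 (rule 129): 00100001111

Answer: 00100001111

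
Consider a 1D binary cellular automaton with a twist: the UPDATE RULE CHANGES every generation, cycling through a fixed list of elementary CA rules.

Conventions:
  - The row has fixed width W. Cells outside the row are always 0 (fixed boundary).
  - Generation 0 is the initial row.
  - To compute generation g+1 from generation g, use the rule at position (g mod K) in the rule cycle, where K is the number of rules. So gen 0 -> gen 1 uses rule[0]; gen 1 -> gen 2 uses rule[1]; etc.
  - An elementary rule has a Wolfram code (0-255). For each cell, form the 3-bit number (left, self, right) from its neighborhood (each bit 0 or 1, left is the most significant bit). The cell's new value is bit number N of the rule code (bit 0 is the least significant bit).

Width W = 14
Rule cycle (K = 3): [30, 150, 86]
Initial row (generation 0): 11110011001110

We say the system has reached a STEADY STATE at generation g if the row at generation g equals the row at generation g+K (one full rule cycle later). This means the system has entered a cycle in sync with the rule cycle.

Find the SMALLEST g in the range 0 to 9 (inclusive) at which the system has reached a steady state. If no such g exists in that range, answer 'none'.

Answer: none

Derivation:
Gen 0: 11110011001110
Gen 1 (rule 30): 10001110111001
Gen 2 (rule 150): 11010100010111
Gen 3 (rule 86): 01010110110001
Gen 4 (rule 30): 11010100101011
Gen 5 (rule 150): 00010111101000
Gen 6 (rule 86): 00110000101100
Gen 7 (rule 30): 01101001101010
Gen 8 (rule 150): 10001110001011
Gen 9 (rule 86): 11010011011001
Gen 10 (rule 30): 10011110010111
Gen 11 (rule 150): 11101101110010
Gen 12 (rule 86): 00100100011111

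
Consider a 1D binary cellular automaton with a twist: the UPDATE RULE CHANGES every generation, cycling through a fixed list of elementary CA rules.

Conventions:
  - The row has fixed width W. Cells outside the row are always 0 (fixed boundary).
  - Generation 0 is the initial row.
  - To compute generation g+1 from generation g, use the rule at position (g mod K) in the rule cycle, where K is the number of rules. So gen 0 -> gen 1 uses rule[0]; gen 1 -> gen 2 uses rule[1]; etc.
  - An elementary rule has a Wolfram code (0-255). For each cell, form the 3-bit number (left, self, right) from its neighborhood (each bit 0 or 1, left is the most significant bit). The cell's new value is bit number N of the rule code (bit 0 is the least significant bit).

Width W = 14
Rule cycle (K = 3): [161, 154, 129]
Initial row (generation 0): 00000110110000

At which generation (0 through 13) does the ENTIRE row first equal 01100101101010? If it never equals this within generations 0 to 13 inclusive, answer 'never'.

Answer: never

Derivation:
Gen 0: 00000110110000
Gen 1 (rule 161): 11110001000111
Gen 2 (rule 154): 11101010101110
Gen 3 (rule 129): 01000000000100
Gen 4 (rule 161): 00011111110001
Gen 5 (rule 154): 00111111101010
Gen 6 (rule 129): 10011111000000
Gen 7 (rule 161): 00001110011111
Gen 8 (rule 154): 00011101111110
Gen 9 (rule 129): 11001000111100
Gen 10 (rule 161): 00000010011001
Gen 11 (rule 154): 00000101110110
Gen 12 (rule 129): 11110000100000
Gen 13 (rule 161): 01100110001111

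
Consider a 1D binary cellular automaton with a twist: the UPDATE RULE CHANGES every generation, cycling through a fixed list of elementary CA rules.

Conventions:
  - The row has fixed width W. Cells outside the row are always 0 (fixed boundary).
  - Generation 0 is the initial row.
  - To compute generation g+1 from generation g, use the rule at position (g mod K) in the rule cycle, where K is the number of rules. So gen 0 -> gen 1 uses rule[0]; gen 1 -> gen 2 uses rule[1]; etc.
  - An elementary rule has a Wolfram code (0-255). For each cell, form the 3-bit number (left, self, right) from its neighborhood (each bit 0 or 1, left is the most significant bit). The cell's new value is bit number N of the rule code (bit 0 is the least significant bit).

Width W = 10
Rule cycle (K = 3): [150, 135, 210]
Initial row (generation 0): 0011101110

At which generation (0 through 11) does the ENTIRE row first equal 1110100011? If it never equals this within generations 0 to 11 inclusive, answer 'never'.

Answer: 11

Derivation:
Gen 0: 0011101110
Gen 1 (rule 150): 0101000101
Gen 2 (rule 135): 1101011101
Gen 3 (rule 210): 0100001100
Gen 4 (rule 150): 1110010010
Gen 5 (rule 135): 0100110110
Gen 6 (rule 210): 1011010011
Gen 7 (rule 150): 1000011100
Gen 8 (rule 135): 1011101001
Gen 9 (rule 210): 0001100110
Gen 10 (rule 150): 0010011001
Gen 11 (rule 135): 1110100011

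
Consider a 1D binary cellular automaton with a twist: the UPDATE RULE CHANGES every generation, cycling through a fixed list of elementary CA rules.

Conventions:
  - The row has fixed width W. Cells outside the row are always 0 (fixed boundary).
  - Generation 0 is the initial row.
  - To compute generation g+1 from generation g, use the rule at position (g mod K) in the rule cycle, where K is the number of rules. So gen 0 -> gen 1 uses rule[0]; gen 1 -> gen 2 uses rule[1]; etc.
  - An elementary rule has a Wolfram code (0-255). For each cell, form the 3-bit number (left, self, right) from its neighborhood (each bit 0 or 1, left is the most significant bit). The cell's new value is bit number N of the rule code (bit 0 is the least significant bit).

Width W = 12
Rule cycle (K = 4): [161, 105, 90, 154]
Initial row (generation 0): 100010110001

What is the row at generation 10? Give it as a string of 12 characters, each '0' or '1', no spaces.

Gen 0: 100010110001
Gen 1 (rule 161): 001001000100
Gen 2 (rule 105): 100000010001
Gen 3 (rule 90): 010000101010
Gen 4 (rule 154): 101001000001
Gen 5 (rule 161): 010000011100
Gen 6 (rule 105): 000111010101
Gen 7 (rule 90): 001101000000
Gen 8 (rule 154): 011000100000
Gen 9 (rule 161): 000010001111
Gen 10 (rule 105): 111000101001

Answer: 111000101001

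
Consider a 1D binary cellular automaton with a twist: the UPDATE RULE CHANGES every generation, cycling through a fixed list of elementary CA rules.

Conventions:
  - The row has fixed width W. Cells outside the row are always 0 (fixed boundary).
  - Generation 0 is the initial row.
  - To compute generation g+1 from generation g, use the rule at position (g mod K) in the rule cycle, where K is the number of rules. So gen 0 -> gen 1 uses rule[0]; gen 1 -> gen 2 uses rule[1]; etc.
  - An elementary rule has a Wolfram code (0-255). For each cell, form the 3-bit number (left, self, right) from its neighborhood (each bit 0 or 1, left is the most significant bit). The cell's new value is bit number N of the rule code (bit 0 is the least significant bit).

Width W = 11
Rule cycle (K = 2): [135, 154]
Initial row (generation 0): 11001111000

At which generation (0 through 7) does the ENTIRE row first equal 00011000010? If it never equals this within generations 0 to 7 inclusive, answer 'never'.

Gen 0: 11001111000
Gen 1 (rule 135): 00010110011
Gen 2 (rule 154): 00100101110
Gen 3 (rule 135): 11101100100
Gen 4 (rule 154): 11001011010
Gen 5 (rule 135): 00011000010
Gen 6 (rule 154): 00110100101
Gen 7 (rule 135): 11000101101

Answer: 5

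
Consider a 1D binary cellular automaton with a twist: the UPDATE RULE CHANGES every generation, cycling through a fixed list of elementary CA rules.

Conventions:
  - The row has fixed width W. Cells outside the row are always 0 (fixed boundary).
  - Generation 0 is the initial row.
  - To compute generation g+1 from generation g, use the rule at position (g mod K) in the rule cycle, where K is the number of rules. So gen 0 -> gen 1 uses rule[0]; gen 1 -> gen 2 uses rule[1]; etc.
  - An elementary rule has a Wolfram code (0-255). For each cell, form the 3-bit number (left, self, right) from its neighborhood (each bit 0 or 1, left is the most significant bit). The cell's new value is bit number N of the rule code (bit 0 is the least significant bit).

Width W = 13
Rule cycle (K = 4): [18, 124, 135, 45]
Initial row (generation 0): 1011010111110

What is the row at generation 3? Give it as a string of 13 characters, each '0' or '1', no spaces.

Gen 0: 1011010111110
Gen 1 (rule 18): 0000000000001
Gen 2 (rule 124): 0000000000001
Gen 3 (rule 135): 1111111111111

Answer: 1111111111111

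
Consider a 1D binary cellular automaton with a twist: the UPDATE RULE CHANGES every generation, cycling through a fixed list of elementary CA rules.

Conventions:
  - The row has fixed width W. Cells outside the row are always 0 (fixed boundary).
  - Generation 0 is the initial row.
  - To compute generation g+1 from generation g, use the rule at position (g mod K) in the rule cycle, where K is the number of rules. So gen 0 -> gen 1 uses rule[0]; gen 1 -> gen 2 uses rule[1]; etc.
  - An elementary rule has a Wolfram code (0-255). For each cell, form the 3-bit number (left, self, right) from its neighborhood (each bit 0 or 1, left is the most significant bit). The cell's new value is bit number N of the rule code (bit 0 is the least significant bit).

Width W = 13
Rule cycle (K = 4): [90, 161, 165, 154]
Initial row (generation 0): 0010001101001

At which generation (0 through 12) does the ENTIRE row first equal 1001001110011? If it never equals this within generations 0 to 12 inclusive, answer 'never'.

Gen 0: 0010001101001
Gen 1 (rule 90): 0101011100110
Gen 2 (rule 161): 0010101000000
Gen 3 (rule 165): 1011111011111
Gen 4 (rule 154): 0011110011110
Gen 5 (rule 90): 0110011110011
Gen 6 (rule 161): 0000001100000
Gen 7 (rule 165): 1111100001111
Gen 8 (rule 154): 1111010011110
Gen 9 (rule 90): 1001001110011
Gen 10 (rule 161): 0000000100000
Gen 11 (rule 165): 1111110101111
Gen 12 (rule 154): 1111100001110

Answer: 9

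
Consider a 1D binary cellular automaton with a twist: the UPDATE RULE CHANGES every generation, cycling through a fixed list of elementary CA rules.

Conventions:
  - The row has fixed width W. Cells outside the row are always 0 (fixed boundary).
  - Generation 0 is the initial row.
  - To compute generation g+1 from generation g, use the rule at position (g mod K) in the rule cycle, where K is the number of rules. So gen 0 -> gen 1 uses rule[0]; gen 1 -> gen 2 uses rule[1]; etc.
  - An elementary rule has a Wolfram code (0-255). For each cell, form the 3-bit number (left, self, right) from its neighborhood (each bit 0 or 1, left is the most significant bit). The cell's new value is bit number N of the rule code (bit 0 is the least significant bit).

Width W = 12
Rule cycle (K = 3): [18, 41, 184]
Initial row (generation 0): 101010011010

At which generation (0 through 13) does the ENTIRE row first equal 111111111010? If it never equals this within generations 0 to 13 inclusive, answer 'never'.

Answer: 6

Derivation:
Gen 0: 101010011010
Gen 1 (rule 18): 000001100001
Gen 2 (rule 41): 111101001100
Gen 3 (rule 184): 111010101010
Gen 4 (rule 18): 000000000001
Gen 5 (rule 41): 111111111100
Gen 6 (rule 184): 111111111010
Gen 7 (rule 18): 000000000001
Gen 8 (rule 41): 111111111100
Gen 9 (rule 184): 111111111010
Gen 10 (rule 18): 000000000001
Gen 11 (rule 41): 111111111100
Gen 12 (rule 184): 111111111010
Gen 13 (rule 18): 000000000001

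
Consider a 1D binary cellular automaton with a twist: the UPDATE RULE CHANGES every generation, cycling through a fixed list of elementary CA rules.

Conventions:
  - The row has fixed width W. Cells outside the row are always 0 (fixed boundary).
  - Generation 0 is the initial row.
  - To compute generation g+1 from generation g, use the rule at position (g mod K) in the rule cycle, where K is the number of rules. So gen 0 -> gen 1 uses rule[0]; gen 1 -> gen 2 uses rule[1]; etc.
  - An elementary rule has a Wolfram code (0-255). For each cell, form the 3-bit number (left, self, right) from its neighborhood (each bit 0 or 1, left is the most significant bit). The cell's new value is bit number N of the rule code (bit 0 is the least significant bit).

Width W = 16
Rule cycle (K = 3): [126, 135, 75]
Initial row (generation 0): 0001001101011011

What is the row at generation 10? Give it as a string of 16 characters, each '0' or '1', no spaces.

Gen 0: 0001001101011011
Gen 1 (rule 126): 0011111111111111
Gen 2 (rule 135): 1101111111111110
Gen 3 (rule 75): 1101000000000010
Gen 4 (rule 126): 1111100000000111
Gen 5 (rule 135): 0111001111111010
Gen 6 (rule 75): 1101011000001000
Gen 7 (rule 126): 1111111100011100
Gen 8 (rule 135): 0111111001101001
Gen 9 (rule 75): 1100001011100010
Gen 10 (rule 126): 1110011110110111

Answer: 1110011110110111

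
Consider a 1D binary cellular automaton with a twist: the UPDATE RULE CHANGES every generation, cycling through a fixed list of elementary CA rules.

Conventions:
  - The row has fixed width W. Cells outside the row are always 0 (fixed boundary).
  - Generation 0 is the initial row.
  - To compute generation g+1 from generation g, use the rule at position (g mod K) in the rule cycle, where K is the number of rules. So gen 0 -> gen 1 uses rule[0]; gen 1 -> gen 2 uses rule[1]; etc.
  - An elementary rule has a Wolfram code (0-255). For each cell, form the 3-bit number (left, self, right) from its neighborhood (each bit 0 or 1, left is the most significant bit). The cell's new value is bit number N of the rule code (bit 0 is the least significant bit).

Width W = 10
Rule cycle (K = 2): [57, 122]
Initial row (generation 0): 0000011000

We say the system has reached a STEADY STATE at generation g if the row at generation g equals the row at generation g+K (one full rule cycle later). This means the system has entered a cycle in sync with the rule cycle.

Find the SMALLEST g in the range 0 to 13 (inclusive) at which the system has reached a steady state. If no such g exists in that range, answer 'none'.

Gen 0: 0000011000
Gen 1 (rule 57): 1111010111
Gen 2 (rule 122): 1001101101
Gen 3 (rule 57): 0101011010
Gen 4 (rule 122): 1010111101
Gen 5 (rule 57): 0101100010
Gen 6 (rule 122): 1011110101
Gen 7 (rule 57): 0110001010
Gen 8 (rule 122): 1111010101
Gen 9 (rule 57): 1000101010
Gen 10 (rule 122): 0101010101
Gen 11 (rule 57): 0010101010
Gen 12 (rule 122): 0101010101
Gen 13 (rule 57): 0010101010
Gen 14 (rule 122): 0101010101
Gen 15 (rule 57): 0010101010

Answer: 10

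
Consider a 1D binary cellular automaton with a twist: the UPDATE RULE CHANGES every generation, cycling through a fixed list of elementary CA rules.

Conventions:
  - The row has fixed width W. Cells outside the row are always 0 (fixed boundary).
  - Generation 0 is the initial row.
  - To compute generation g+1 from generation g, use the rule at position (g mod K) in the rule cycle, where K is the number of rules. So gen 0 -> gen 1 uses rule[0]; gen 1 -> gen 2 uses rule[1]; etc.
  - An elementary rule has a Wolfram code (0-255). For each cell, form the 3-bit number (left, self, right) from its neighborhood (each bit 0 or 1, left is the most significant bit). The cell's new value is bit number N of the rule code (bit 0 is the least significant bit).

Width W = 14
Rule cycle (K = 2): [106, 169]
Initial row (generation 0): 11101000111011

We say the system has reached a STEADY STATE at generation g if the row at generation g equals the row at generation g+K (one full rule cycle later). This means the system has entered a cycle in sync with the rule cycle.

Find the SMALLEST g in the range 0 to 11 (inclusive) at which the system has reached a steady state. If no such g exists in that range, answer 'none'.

Gen 0: 11101000111011
Gen 1 (rule 106): 10110001101111
Gen 2 (rule 169): 01100101011110
Gen 3 (rule 106): 11101010110010
Gen 4 (rule 169): 11010101100000
Gen 5 (rule 106): 11101011100000
Gen 6 (rule 169): 11010111001111
Gen 7 (rule 106): 11101101011001
Gen 8 (rule 169): 11011010110000
Gen 9 (rule 106): 11111101110000
Gen 10 (rule 169): 11111011100111
Gen 11 (rule 106): 10001110101101
Gen 12 (rule 169): 00101101011010
Gen 13 (rule 106): 01011110111100

Answer: none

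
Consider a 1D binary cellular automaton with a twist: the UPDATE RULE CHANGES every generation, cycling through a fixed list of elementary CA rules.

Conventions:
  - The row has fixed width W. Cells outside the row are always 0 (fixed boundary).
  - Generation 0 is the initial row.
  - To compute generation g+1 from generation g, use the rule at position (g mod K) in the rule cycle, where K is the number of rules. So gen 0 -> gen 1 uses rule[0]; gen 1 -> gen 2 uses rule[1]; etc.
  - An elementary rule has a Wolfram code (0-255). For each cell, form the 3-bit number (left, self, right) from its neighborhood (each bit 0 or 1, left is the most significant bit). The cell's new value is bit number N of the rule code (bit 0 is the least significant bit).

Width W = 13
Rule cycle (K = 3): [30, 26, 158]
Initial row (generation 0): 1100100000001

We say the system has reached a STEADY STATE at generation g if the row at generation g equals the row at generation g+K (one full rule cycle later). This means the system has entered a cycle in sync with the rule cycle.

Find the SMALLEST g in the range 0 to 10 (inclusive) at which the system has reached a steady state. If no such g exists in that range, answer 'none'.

Answer: 8

Derivation:
Gen 0: 1100100000001
Gen 1 (rule 30): 1011110000011
Gen 2 (rule 26): 0010001000110
Gen 3 (rule 158): 0111011101101
Gen 4 (rule 30): 1100010001001
Gen 5 (rule 26): 1010101010110
Gen 6 (rule 158): 1010101010101
Gen 7 (rule 30): 1010101010101
Gen 8 (rule 26): 0000000000000
Gen 9 (rule 158): 0000000000000
Gen 10 (rule 30): 0000000000000
Gen 11 (rule 26): 0000000000000
Gen 12 (rule 158): 0000000000000
Gen 13 (rule 30): 0000000000000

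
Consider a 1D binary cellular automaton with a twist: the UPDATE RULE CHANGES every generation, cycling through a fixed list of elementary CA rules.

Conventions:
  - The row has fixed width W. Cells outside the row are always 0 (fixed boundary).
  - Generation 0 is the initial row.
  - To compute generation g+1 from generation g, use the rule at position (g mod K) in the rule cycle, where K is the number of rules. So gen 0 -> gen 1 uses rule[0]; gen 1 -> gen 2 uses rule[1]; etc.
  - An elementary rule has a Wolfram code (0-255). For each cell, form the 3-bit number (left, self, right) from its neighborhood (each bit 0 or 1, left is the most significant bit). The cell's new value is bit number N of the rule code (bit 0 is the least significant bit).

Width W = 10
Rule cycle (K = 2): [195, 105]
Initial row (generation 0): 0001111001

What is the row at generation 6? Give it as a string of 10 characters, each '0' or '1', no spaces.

Gen 0: 0001111001
Gen 1 (rule 195): 1110111010
Gen 2 (rule 105): 1011101100
Gen 3 (rule 195): 0001100101
Gen 4 (rule 105): 1101100010
Gen 5 (rule 195): 0100101100
Gen 6 (rule 105): 0000011101

Answer: 0000011101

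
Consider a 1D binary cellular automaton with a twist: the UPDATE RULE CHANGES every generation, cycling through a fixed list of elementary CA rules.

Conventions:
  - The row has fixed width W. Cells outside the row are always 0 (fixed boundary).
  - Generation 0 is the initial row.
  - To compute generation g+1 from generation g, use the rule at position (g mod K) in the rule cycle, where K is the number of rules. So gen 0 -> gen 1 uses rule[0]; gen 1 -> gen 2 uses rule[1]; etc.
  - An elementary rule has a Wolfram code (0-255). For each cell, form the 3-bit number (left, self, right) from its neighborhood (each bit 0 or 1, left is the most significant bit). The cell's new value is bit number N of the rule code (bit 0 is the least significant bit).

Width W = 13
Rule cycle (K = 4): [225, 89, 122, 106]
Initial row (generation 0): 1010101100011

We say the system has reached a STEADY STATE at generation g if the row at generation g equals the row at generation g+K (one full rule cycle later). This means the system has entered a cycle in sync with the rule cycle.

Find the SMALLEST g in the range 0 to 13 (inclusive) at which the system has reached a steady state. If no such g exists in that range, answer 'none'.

Gen 0: 1010101100011
Gen 1 (rule 225): 0101010101001
Gen 2 (rule 89): 0000000000100
Gen 3 (rule 122): 0000000001010
Gen 4 (rule 106): 0000000010100
Gen 5 (rule 225): 1111111001001
Gen 6 (rule 89): 1000001100100
Gen 7 (rule 122): 0100011111010
Gen 8 (rule 106): 1000110001100
Gen 9 (rule 225): 0010010100101
Gen 10 (rule 89): 1001000010000
Gen 11 (rule 122): 0110100101000
Gen 12 (rule 106): 1111001010000
Gen 13 (rule 225): 0111000100111
Gen 14 (rule 89): 0101110010101
Gen 15 (rule 122): 1011011101010
Gen 16 (rule 106): 0111110110100
Gen 17 (rule 225): 0011111011001

Answer: none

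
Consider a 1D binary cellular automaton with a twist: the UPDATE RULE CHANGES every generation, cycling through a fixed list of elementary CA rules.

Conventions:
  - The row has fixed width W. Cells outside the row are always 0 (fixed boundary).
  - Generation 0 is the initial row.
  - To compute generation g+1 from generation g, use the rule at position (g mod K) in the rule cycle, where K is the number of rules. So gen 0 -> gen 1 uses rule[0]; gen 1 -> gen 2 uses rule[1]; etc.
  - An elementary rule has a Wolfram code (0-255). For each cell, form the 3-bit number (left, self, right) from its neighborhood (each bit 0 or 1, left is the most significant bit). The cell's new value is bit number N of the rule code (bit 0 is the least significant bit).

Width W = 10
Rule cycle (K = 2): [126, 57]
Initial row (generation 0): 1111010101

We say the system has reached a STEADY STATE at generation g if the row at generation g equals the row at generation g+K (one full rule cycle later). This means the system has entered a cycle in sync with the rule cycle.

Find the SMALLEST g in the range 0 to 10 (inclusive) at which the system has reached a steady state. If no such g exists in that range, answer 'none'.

Gen 0: 1111010101
Gen 1 (rule 126): 1001111111
Gen 2 (rule 57): 0101000000
Gen 3 (rule 126): 1111100000
Gen 4 (rule 57): 1000011111
Gen 5 (rule 126): 1100110001
Gen 6 (rule 57): 1010101100
Gen 7 (rule 126): 1111111110
Gen 8 (rule 57): 1000000001
Gen 9 (rule 126): 1100000011
Gen 10 (rule 57): 1011111010
Gen 11 (rule 126): 1110001111
Gen 12 (rule 57): 1001101000

Answer: none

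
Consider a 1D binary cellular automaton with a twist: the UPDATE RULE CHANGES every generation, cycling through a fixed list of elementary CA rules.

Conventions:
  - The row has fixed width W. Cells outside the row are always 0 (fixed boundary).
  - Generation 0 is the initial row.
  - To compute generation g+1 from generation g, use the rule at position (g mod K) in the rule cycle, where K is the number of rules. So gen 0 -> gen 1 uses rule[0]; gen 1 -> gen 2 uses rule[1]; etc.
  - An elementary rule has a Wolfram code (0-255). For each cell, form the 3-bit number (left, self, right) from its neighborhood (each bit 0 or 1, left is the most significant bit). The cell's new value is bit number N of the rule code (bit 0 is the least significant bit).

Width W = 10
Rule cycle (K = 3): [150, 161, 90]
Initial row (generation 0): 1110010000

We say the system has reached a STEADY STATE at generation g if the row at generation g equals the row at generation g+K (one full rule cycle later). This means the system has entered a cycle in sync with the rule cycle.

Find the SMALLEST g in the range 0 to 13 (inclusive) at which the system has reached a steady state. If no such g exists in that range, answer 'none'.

Answer: none

Derivation:
Gen 0: 1110010000
Gen 1 (rule 150): 0101111000
Gen 2 (rule 161): 0010110011
Gen 3 (rule 90): 0100111111
Gen 4 (rule 150): 1111011110
Gen 5 (rule 161): 0110101100
Gen 6 (rule 90): 1110001110
Gen 7 (rule 150): 0101010101
Gen 8 (rule 161): 0010101010
Gen 9 (rule 90): 0100000001
Gen 10 (rule 150): 1110000011
Gen 11 (rule 161): 0100111000
Gen 12 (rule 90): 1011101100
Gen 13 (rule 150): 1001000010
Gen 14 (rule 161): 0000011000
Gen 15 (rule 90): 0000111100
Gen 16 (rule 150): 0001011010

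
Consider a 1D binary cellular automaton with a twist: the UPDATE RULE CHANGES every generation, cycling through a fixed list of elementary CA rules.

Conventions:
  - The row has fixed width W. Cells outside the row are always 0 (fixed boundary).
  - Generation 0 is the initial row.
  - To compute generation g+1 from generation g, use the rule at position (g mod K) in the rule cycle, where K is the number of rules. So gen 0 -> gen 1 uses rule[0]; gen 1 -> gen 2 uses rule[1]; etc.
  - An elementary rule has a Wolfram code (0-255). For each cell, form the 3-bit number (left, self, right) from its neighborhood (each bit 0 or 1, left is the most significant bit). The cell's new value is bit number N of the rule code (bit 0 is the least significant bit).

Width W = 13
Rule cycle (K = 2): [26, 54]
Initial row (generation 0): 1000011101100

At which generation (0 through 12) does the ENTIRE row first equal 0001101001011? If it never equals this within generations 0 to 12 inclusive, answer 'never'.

Answer: never

Derivation:
Gen 0: 1000011101100
Gen 1 (rule 26): 0100110001010
Gen 2 (rule 54): 1111001011111
Gen 3 (rule 26): 1000110010000
Gen 4 (rule 54): 1101001111000
Gen 5 (rule 26): 1000111000100
Gen 6 (rule 54): 1101000101110
Gen 7 (rule 26): 1000101001001
Gen 8 (rule 54): 1101111111111
Gen 9 (rule 26): 1001000000000
Gen 10 (rule 54): 1111100000000
Gen 11 (rule 26): 1000010000000
Gen 12 (rule 54): 1100111000000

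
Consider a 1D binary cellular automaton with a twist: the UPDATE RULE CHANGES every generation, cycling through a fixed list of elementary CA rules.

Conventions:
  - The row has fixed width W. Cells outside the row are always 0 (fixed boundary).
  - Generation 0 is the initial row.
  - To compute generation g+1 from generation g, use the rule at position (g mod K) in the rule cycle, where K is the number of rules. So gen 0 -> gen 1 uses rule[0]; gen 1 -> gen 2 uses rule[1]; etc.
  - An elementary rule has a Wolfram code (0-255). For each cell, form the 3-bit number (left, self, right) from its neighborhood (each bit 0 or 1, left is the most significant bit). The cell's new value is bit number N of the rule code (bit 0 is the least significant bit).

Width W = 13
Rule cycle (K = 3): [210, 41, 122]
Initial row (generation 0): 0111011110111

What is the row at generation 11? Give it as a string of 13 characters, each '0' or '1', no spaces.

Gen 0: 0111011110111
Gen 1 (rule 210): 1011001110011
Gen 2 (rule 41): 0110001000010
Gen 3 (rule 122): 1111010100101
Gen 4 (rule 210): 0111000011000
Gen 5 (rule 41): 0100011010011
Gen 6 (rule 122): 1010111101111
Gen 7 (rule 210): 0000011100111
Gen 8 (rule 41): 1111010000100
Gen 9 (rule 122): 1001101001010
Gen 10 (rule 210): 0110100110001
Gen 11 (rule 41): 0101000100100

Answer: 0101000100100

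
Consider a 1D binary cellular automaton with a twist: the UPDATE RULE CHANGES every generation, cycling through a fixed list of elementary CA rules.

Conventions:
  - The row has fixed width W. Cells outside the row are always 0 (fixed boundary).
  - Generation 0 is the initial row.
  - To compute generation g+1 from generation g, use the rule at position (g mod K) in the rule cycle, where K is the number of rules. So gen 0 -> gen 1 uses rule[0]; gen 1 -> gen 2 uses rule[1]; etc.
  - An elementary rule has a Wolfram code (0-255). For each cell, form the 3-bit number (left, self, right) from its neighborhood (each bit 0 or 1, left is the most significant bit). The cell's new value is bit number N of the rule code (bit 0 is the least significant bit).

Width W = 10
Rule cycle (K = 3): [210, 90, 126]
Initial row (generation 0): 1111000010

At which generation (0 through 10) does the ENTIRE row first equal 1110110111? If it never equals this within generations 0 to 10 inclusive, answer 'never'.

Gen 0: 1111000010
Gen 1 (rule 210): 0111100101
Gen 2 (rule 90): 1100111000
Gen 3 (rule 126): 1111101100
Gen 4 (rule 210): 0111100110
Gen 5 (rule 90): 1100111111
Gen 6 (rule 126): 1111100001
Gen 7 (rule 210): 0111110010
Gen 8 (rule 90): 1100011101
Gen 9 (rule 126): 1110110111
Gen 10 (rule 210): 0110010011

Answer: 9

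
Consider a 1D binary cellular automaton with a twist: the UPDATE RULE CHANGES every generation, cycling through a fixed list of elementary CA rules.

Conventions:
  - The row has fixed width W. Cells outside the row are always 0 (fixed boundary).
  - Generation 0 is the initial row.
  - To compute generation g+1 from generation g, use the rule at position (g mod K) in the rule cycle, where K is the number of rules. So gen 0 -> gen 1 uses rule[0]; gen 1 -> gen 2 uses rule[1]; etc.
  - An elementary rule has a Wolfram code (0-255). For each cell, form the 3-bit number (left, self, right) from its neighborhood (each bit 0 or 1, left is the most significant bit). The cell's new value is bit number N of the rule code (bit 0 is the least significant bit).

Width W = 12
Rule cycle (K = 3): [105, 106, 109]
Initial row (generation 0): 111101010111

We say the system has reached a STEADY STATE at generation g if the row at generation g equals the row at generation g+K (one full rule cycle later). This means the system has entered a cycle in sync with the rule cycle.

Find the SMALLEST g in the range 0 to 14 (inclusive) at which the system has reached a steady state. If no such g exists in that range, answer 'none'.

Answer: none

Derivation:
Gen 0: 111101010111
Gen 1 (rule 105): 100110101101
Gen 2 (rule 106): 001111011110
Gen 3 (rule 109): 101001110010
Gen 4 (rule 105): 010001010000
Gen 5 (rule 106): 100010100000
Gen 6 (rule 109): 101011101111
Gen 7 (rule 105): 010110111001
Gen 8 (rule 106): 101111101010
Gen 9 (rule 109): 111000111110
Gen 10 (rule 105): 101010100010
Gen 11 (rule 106): 010101000100
Gen 12 (rule 109): 011111010101
Gen 13 (rule 105): 010001101010
Gen 14 (rule 106): 100011110100
Gen 15 (rule 109): 101010011101
Gen 16 (rule 105): 010100010110
Gen 17 (rule 106): 101000101110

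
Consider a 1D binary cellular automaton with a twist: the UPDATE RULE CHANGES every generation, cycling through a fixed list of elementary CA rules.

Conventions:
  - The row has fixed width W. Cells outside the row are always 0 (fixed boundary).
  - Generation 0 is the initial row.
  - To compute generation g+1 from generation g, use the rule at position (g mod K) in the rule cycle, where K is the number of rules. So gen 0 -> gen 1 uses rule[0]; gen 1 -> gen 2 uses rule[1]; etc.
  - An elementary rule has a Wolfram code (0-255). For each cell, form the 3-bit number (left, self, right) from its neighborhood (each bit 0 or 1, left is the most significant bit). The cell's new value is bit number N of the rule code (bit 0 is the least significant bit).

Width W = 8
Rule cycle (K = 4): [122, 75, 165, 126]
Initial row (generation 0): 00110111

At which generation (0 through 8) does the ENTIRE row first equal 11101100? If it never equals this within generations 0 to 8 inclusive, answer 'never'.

Gen 0: 00110111
Gen 1 (rule 122): 01111101
Gen 2 (rule 75): 11000100
Gen 3 (rule 165): 00010101
Gen 4 (rule 126): 00111111
Gen 5 (rule 122): 01100001
Gen 6 (rule 75): 11101110
Gen 7 (rule 165): 01010100
Gen 8 (rule 126): 11111110

Answer: never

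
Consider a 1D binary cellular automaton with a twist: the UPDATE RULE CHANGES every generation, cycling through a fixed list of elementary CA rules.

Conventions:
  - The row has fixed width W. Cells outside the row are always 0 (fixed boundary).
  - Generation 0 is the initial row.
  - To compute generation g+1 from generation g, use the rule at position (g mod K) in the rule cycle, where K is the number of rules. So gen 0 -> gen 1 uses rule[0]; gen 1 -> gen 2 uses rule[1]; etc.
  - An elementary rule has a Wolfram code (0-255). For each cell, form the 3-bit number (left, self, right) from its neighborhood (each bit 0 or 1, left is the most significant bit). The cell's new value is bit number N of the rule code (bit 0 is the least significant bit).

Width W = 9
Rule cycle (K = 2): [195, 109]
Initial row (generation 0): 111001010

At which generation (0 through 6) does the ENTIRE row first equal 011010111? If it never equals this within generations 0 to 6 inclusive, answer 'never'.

Answer: 6

Derivation:
Gen 0: 111001010
Gen 1 (rule 195): 011010000
Gen 2 (rule 109): 011110111
Gen 3 (rule 195): 101110011
Gen 4 (rule 109): 111010011
Gen 5 (rule 195): 011000101
Gen 6 (rule 109): 011010111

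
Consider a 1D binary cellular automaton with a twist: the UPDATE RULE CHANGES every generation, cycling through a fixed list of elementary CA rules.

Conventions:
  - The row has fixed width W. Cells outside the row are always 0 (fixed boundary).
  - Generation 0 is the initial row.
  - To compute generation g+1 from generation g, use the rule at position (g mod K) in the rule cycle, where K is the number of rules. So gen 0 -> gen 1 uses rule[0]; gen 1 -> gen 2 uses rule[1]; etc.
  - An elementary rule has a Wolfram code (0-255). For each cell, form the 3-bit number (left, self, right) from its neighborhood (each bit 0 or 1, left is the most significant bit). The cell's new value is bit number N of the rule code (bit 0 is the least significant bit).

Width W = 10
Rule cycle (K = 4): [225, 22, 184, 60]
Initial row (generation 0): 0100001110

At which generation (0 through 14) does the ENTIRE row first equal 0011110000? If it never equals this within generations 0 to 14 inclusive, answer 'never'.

Answer: 8

Derivation:
Gen 0: 0100001110
Gen 1 (rule 225): 0001100110
Gen 2 (rule 22): 0010011001
Gen 3 (rule 184): 0001010100
Gen 4 (rule 60): 0001111110
Gen 5 (rule 225): 1100111110
Gen 6 (rule 22): 0011000001
Gen 7 (rule 184): 0010100000
Gen 8 (rule 60): 0011110000
Gen 9 (rule 225): 1001110111
Gen 10 (rule 22): 1110000000
Gen 11 (rule 184): 1101000000
Gen 12 (rule 60): 1011100000
Gen 13 (rule 225): 0101101111
Gen 14 (rule 22): 1100000000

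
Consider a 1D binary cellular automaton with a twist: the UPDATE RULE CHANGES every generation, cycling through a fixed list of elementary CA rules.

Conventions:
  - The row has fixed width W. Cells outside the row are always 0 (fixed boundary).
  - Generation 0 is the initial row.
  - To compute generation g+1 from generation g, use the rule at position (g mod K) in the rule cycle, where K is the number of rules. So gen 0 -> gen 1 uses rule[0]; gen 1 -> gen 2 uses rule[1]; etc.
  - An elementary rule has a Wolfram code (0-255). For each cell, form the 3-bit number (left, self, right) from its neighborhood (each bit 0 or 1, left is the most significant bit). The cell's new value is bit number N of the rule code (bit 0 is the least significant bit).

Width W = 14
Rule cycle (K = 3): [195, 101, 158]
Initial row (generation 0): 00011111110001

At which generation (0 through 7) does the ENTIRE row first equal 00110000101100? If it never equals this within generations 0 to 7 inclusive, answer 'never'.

Gen 0: 00011111110001
Gen 1 (rule 195): 11101111110110
Gen 2 (rule 101): 00110000011010
Gen 3 (rule 158): 01101000110011
Gen 4 (rule 195): 10100011010101
Gen 5 (rule 101): 11101001111111
Gen 6 (rule 158): 11001111111110
Gen 7 (rule 195): 01010111111110

Answer: never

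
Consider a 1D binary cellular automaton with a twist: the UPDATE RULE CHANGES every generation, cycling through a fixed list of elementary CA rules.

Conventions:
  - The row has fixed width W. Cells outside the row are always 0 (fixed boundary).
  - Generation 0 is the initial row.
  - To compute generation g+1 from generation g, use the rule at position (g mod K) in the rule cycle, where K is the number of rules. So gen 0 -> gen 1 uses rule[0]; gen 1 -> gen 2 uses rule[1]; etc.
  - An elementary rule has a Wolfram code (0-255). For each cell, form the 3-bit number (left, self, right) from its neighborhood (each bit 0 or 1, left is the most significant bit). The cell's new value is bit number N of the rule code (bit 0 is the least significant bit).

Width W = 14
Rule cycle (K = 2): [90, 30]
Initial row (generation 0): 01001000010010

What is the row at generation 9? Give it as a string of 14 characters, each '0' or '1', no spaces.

Answer: 01100110010101

Derivation:
Gen 0: 01001000010010
Gen 1 (rule 90): 10110100101101
Gen 2 (rule 30): 10100111101001
Gen 3 (rule 90): 00011100100110
Gen 4 (rule 30): 00110011111101
Gen 5 (rule 90): 01111110000100
Gen 6 (rule 30): 11000001001110
Gen 7 (rule 90): 11100010111011
Gen 8 (rule 30): 10010110100010
Gen 9 (rule 90): 01100110010101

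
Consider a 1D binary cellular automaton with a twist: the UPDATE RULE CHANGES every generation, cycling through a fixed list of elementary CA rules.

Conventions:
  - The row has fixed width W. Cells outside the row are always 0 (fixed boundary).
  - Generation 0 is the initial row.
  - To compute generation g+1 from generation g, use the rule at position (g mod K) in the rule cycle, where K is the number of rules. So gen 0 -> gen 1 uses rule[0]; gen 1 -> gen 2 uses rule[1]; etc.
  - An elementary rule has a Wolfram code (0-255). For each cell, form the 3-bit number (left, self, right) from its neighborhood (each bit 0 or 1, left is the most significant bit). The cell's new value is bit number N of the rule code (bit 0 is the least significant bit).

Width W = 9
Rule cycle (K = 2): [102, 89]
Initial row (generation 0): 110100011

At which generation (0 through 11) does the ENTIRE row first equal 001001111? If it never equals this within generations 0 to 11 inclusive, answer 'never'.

Gen 0: 110100011
Gen 1 (rule 102): 011100101
Gen 2 (rule 89): 010110000
Gen 3 (rule 102): 111010000
Gen 4 (rule 89): 101001111
Gen 5 (rule 102): 111010001
Gen 6 (rule 89): 101001100
Gen 7 (rule 102): 111010100
Gen 8 (rule 89): 101000011
Gen 9 (rule 102): 111000101
Gen 10 (rule 89): 101110000
Gen 11 (rule 102): 110010000

Answer: never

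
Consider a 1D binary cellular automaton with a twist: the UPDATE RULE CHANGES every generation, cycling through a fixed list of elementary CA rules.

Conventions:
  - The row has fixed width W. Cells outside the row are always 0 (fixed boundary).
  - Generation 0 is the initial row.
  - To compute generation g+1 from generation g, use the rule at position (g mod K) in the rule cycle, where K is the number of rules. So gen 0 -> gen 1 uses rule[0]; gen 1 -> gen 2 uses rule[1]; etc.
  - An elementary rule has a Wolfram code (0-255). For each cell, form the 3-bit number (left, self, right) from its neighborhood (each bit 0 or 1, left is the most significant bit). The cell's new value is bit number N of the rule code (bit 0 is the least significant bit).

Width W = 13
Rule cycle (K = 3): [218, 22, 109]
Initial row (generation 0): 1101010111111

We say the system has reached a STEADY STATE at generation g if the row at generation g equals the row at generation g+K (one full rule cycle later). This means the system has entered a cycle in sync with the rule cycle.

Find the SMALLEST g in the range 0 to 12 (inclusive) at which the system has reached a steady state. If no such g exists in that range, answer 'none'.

Gen 0: 1101010111111
Gen 1 (rule 218): 1100000111111
Gen 2 (rule 22): 0010001000000
Gen 3 (rule 109): 1010101011111
Gen 4 (rule 218): 0000000011111
Gen 5 (rule 22): 0000000100000
Gen 6 (rule 109): 1111110101111
Gen 7 (rule 218): 1111110001111
Gen 8 (rule 22): 0000001010000
Gen 9 (rule 109): 1111101110111
Gen 10 (rule 218): 1111101110111
Gen 11 (rule 22): 0000000000000
Gen 12 (rule 109): 1111111111111
Gen 13 (rule 218): 1111111111111
Gen 14 (rule 22): 0000000000000
Gen 15 (rule 109): 1111111111111

Answer: 11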